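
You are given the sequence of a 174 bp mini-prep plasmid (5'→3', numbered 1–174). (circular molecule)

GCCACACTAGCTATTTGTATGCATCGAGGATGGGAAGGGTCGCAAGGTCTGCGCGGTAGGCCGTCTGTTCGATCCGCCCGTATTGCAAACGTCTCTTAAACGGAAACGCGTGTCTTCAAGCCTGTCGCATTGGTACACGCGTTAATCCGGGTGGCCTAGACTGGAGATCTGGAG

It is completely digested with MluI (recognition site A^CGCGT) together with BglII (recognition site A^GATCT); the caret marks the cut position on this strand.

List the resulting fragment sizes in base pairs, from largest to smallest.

115, 31, 28 bp

MluI sites (ACGCGT) start at positions 106, 137.
MluI cuts after the first base of each site, so after positions 106, 137.
The BglII site (AGATCT) starts at position 165.
BglII cuts after the first base of each site, so after position 165.
Combined cut positions: 106, 137, 165.
Circular molecule, 3 cuts → 3 fragments:
  107–137 → 31 bp
  138–165 → 28 bp
  166–174 then 1–106 → 9 + 106 = 115 bp
Sorted largest to smallest: 115, 31, 28 bp.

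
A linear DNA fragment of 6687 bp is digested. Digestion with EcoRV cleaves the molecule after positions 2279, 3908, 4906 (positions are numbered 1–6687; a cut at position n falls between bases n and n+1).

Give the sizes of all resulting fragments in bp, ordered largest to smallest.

Linear molecule, 3 cuts → 4 fragments:
  2279 − 0 = 2279 bp
  3908 − 2279 = 1629 bp
  4906 − 3908 = 998 bp
  6687 − 4906 = 1781 bp
Sorted largest to smallest: 2279, 1781, 1629, 998 bp.

2279, 1781, 1629, 998 bp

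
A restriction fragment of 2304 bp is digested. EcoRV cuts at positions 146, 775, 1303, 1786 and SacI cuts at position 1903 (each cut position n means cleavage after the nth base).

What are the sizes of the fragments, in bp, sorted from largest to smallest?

Combined cut positions (sorted): 146, 775, 1303, 1786, 1903.
Linear molecule, 5 cuts → 6 fragments:
  146 − 0 = 146 bp
  775 − 146 = 629 bp
  1303 − 775 = 528 bp
  1786 − 1303 = 483 bp
  1903 − 1786 = 117 bp
  2304 − 1903 = 401 bp
Sorted largest to smallest: 629, 528, 483, 401, 146, 117 bp.

629, 528, 483, 401, 146, 117 bp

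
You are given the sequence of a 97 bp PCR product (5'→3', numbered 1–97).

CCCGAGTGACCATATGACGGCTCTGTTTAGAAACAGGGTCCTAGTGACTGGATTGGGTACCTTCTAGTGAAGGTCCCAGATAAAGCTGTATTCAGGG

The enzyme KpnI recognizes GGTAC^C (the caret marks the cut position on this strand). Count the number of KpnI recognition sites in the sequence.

GGTACC occurs starting at position 56.
KpnI cuts at 1 site.

1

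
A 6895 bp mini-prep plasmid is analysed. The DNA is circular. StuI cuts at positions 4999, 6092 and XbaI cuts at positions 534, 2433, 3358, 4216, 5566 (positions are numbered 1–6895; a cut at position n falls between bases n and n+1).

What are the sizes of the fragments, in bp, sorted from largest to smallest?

1899, 1337, 925, 858, 783, 567, 526 bp

Combined cut positions (sorted): 534, 2433, 3358, 4216, 4999, 5566, 6092.
Circular molecule, 7 cuts → 7 fragments:
  2433 − 534 = 1899 bp
  3358 − 2433 = 925 bp
  4216 − 3358 = 858 bp
  4999 − 4216 = 783 bp
  5566 − 4999 = 567 bp
  6092 − 5566 = 526 bp
  wrap: 6895 − 6092 + 534 = 1337 bp
Sorted largest to smallest: 1899, 1337, 925, 858, 783, 567, 526 bp.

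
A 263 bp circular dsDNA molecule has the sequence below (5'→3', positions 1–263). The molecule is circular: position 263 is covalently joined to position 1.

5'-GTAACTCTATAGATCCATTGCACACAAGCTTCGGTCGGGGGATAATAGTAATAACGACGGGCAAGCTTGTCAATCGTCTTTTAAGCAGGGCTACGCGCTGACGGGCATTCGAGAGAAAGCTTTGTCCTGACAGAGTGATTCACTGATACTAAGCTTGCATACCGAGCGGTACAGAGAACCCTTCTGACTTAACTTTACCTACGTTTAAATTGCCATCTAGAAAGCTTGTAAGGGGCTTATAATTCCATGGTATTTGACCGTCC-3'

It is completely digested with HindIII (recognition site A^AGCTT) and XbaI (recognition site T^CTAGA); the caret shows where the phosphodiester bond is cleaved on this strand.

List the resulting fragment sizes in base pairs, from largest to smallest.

67, 65, 54, 37, 34, 6 bp

HindIII sites (AAGCTT) start at positions 26, 63, 117, 151, 222.
HindIII cuts after the first base of each site, so after positions 26, 63, 117, 151, 222.
The XbaI site (TCTAGA) starts at position 216.
XbaI cuts after the first base of each site, so after position 216.
Combined cut positions: 26, 63, 117, 151, 216, 222.
Circular molecule, 6 cuts → 6 fragments:
  27–63 → 37 bp
  64–117 → 54 bp
  118–151 → 34 bp
  152–216 → 65 bp
  217–222 → 6 bp
  223–263 then 1–26 → 41 + 26 = 67 bp
Sorted largest to smallest: 67, 65, 54, 37, 34, 6 bp.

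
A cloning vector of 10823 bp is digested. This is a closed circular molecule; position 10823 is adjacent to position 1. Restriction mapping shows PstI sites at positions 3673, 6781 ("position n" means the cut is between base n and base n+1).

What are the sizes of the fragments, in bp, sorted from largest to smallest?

Circular molecule, 2 cuts → 2 fragments:
  6781 − 3673 = 3108 bp
  wrap: 10823 − 6781 + 3673 = 7715 bp
Sorted largest to smallest: 7715, 3108 bp.

7715, 3108 bp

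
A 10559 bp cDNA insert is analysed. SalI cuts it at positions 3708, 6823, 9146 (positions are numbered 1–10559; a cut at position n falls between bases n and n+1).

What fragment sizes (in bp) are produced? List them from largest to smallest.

Linear molecule, 3 cuts → 4 fragments:
  3708 − 0 = 3708 bp
  6823 − 3708 = 3115 bp
  9146 − 6823 = 2323 bp
  10559 − 9146 = 1413 bp
Sorted largest to smallest: 3708, 3115, 2323, 1413 bp.

3708, 3115, 2323, 1413 bp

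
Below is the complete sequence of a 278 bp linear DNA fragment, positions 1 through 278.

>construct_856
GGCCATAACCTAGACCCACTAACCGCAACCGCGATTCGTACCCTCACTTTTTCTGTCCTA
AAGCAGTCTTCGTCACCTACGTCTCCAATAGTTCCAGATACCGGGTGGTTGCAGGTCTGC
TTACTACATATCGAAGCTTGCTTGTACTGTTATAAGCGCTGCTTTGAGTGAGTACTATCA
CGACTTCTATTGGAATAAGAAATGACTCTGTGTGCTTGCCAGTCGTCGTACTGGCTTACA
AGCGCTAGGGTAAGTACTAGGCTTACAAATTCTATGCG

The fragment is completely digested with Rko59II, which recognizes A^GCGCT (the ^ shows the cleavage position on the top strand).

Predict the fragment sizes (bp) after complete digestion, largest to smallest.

155, 86, 37 bp

Rko59II sites (AGCGCT) start at positions 155, 241.
Rko59II cuts after the first base of each site, so after positions 155, 241.
Linear molecule, 2 cuts → 3 fragments:
  1–155 → 155 bp
  156–241 → 86 bp
  242–278 → 37 bp
Sorted largest to smallest: 155, 86, 37 bp.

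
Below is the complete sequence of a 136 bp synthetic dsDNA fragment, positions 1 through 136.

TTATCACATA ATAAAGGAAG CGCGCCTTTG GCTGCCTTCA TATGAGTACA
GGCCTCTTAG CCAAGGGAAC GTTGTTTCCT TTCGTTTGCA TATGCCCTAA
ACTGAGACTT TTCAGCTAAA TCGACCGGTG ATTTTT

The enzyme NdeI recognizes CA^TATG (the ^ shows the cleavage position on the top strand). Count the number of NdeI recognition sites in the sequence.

2

CATATG occurs starting at positions 39, 89.
NdeI cuts at 2 sites.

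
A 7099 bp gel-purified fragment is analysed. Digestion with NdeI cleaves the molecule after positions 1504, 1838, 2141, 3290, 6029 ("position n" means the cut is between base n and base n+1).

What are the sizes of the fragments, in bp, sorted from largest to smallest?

Linear molecule, 5 cuts → 6 fragments:
  1504 − 0 = 1504 bp
  1838 − 1504 = 334 bp
  2141 − 1838 = 303 bp
  3290 − 2141 = 1149 bp
  6029 − 3290 = 2739 bp
  7099 − 6029 = 1070 bp
Sorted largest to smallest: 2739, 1504, 1149, 1070, 334, 303 bp.

2739, 1504, 1149, 1070, 334, 303 bp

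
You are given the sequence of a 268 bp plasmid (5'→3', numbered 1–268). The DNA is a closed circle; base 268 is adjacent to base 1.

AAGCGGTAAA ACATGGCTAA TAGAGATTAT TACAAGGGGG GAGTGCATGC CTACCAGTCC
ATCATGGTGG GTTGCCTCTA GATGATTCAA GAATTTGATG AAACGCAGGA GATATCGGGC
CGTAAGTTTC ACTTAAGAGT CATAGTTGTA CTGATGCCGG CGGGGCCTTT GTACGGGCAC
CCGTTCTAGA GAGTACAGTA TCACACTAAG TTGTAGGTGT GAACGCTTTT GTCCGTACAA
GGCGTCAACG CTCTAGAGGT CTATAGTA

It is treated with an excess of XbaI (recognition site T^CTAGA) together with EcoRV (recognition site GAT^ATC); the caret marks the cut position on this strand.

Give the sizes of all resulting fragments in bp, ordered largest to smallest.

XbaI sites (TCTAGA) start at positions 77, 185, 252.
XbaI cuts after the first base of each site, so after positions 77, 185, 252.
The EcoRV site (GATATC) starts at position 111.
EcoRV cuts after base 3 of each site, so after position 113.
Combined cut positions: 77, 113, 185, 252.
Circular molecule, 4 cuts → 4 fragments:
  78–113 → 36 bp
  114–185 → 72 bp
  186–252 → 67 bp
  253–268 then 1–77 → 16 + 77 = 93 bp
Sorted largest to smallest: 93, 72, 67, 36 bp.

93, 72, 67, 36 bp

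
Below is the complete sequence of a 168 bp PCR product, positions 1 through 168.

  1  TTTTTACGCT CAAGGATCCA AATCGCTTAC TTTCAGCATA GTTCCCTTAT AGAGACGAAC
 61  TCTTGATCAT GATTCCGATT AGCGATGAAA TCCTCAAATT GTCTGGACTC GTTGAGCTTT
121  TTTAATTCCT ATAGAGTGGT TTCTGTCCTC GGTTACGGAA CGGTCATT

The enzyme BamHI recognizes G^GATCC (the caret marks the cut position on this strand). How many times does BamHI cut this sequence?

GGATCC occurs starting at position 14.
BamHI cuts at 1 site.

1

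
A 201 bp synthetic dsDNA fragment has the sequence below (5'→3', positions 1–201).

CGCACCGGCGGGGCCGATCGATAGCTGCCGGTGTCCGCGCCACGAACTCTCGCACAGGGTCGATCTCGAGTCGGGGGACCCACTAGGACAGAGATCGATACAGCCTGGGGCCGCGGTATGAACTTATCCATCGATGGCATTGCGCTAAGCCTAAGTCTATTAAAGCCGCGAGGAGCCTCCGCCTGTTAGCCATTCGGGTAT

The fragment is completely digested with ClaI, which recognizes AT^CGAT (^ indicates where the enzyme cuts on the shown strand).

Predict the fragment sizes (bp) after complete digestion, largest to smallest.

ClaI sites (ATCGAT) start at positions 17, 94, 130.
ClaI cuts after base 2 of each site, so after positions 18, 95, 131.
Linear molecule, 3 cuts → 4 fragments:
  1–18 → 18 bp
  19–95 → 77 bp
  96–131 → 36 bp
  132–201 → 70 bp
Sorted largest to smallest: 77, 70, 36, 18 bp.

77, 70, 36, 18 bp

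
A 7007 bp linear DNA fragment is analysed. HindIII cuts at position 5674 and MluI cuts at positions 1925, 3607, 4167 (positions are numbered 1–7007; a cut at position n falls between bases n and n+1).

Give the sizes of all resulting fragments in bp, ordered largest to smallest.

Combined cut positions (sorted): 1925, 3607, 4167, 5674.
Linear molecule, 4 cuts → 5 fragments:
  1925 − 0 = 1925 bp
  3607 − 1925 = 1682 bp
  4167 − 3607 = 560 bp
  5674 − 4167 = 1507 bp
  7007 − 5674 = 1333 bp
Sorted largest to smallest: 1925, 1682, 1507, 1333, 560 bp.

1925, 1682, 1507, 1333, 560 bp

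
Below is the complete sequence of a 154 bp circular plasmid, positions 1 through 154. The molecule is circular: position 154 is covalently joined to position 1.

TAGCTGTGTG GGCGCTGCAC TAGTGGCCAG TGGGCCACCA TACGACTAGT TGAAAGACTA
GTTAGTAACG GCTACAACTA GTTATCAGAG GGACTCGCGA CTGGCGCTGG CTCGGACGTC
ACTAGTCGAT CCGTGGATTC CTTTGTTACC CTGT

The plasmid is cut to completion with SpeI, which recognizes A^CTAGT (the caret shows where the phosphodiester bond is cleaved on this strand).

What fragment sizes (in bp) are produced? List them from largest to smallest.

SpeI sites (ACTAGT) start at positions 19, 45, 57, 77, 121.
SpeI cuts after the first base of each site, so after positions 19, 45, 57, 77, 121.
Circular molecule, 5 cuts → 5 fragments:
  20–45 → 26 bp
  46–57 → 12 bp
  58–77 → 20 bp
  78–121 → 44 bp
  122–154 then 1–19 → 33 + 19 = 52 bp
Sorted largest to smallest: 52, 44, 26, 20, 12 bp.

52, 44, 26, 20, 12 bp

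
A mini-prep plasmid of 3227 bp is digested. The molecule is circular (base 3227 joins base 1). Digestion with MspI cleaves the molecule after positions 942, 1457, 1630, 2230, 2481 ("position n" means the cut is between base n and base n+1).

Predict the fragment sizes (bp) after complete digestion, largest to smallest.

Circular molecule, 5 cuts → 5 fragments:
  1457 − 942 = 515 bp
  1630 − 1457 = 173 bp
  2230 − 1630 = 600 bp
  2481 − 2230 = 251 bp
  wrap: 3227 − 2481 + 942 = 1688 bp
Sorted largest to smallest: 1688, 600, 515, 251, 173 bp.

1688, 600, 515, 251, 173 bp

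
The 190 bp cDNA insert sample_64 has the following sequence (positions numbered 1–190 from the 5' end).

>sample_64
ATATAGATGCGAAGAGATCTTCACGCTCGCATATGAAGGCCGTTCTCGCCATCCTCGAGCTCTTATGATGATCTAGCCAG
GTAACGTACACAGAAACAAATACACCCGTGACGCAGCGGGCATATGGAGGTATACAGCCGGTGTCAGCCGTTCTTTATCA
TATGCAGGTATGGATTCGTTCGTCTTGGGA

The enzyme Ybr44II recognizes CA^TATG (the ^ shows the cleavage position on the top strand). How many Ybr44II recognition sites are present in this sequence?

CATATG occurs starting at positions 30, 121, 159.
Ybr44II cuts at 3 sites.

3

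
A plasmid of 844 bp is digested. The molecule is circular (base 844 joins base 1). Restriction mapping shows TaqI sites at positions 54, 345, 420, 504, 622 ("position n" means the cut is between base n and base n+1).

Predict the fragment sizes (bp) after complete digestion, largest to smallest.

291, 276, 118, 84, 75 bp

Circular molecule, 5 cuts → 5 fragments:
  345 − 54 = 291 bp
  420 − 345 = 75 bp
  504 − 420 = 84 bp
  622 − 504 = 118 bp
  wrap: 844 − 622 + 54 = 276 bp
Sorted largest to smallest: 291, 276, 118, 84, 75 bp.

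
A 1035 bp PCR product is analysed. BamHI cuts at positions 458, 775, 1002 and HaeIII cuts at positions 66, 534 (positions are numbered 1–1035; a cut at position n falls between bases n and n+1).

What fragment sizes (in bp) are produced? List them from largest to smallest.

392, 241, 227, 76, 66, 33 bp

Combined cut positions (sorted): 66, 458, 534, 775, 1002.
Linear molecule, 5 cuts → 6 fragments:
  66 − 0 = 66 bp
  458 − 66 = 392 bp
  534 − 458 = 76 bp
  775 − 534 = 241 bp
  1002 − 775 = 227 bp
  1035 − 1002 = 33 bp
Sorted largest to smallest: 392, 241, 227, 76, 66, 33 bp.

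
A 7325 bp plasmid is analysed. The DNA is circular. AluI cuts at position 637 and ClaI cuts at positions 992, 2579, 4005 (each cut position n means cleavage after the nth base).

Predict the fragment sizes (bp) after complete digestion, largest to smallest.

Combined cut positions (sorted): 637, 992, 2579, 4005.
Circular molecule, 4 cuts → 4 fragments:
  992 − 637 = 355 bp
  2579 − 992 = 1587 bp
  4005 − 2579 = 1426 bp
  wrap: 7325 − 4005 + 637 = 3957 bp
Sorted largest to smallest: 3957, 1587, 1426, 355 bp.

3957, 1587, 1426, 355 bp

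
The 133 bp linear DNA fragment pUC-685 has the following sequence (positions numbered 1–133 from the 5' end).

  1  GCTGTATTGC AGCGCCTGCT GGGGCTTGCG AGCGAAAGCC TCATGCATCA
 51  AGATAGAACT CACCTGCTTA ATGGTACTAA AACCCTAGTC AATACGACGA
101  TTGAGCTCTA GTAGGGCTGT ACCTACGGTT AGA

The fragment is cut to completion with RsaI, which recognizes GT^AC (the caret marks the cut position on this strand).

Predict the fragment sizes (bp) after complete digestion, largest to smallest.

RsaI sites (GTAC) start at positions 74, 119.
RsaI cuts after base 2 of each site, so after positions 75, 120.
Linear molecule, 2 cuts → 3 fragments:
  1–75 → 75 bp
  76–120 → 45 bp
  121–133 → 13 bp
Sorted largest to smallest: 75, 45, 13 bp.

75, 45, 13 bp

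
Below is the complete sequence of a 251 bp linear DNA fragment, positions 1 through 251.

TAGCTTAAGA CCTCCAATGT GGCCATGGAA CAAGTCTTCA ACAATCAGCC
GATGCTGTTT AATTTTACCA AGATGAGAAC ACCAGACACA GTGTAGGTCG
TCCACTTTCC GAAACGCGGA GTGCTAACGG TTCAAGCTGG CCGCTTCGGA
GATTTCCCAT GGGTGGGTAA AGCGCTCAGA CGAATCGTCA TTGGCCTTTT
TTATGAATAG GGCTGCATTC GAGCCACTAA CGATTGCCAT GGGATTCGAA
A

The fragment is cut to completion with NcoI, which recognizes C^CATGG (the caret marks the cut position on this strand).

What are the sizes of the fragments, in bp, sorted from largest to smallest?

134, 80, 23, 14 bp

NcoI sites (CCATGG) start at positions 23, 157, 237.
NcoI cuts after the first base of each site, so after positions 23, 157, 237.
Linear molecule, 3 cuts → 4 fragments:
  1–23 → 23 bp
  24–157 → 134 bp
  158–237 → 80 bp
  238–251 → 14 bp
Sorted largest to smallest: 134, 80, 23, 14 bp.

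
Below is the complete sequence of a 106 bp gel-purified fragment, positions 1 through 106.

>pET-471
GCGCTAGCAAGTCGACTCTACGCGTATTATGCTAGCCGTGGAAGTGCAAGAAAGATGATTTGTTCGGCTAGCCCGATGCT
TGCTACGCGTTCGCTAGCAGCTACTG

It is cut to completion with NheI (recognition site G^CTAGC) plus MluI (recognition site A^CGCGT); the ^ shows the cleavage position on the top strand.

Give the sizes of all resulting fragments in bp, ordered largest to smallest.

36, 18, 17, 13, 11, 8, 3 bp

NheI sites (GCTAGC) start at positions 3, 31, 67, 93.
NheI cuts after the first base of each site, so after positions 3, 31, 67, 93.
MluI sites (ACGCGT) start at positions 20, 85.
MluI cuts after the first base of each site, so after positions 20, 85.
Combined cut positions: 3, 20, 31, 67, 85, 93.
Linear molecule, 6 cuts → 7 fragments:
  1–3 → 3 bp
  4–20 → 17 bp
  21–31 → 11 bp
  32–67 → 36 bp
  68–85 → 18 bp
  86–93 → 8 bp
  94–106 → 13 bp
Sorted largest to smallest: 36, 18, 17, 13, 11, 8, 3 bp.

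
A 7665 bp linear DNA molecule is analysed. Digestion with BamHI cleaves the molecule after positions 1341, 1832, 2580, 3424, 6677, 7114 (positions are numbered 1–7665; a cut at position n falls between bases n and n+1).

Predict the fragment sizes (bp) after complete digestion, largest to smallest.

3253, 1341, 844, 748, 551, 491, 437 bp

Linear molecule, 6 cuts → 7 fragments:
  1341 − 0 = 1341 bp
  1832 − 1341 = 491 bp
  2580 − 1832 = 748 bp
  3424 − 2580 = 844 bp
  6677 − 3424 = 3253 bp
  7114 − 6677 = 437 bp
  7665 − 7114 = 551 bp
Sorted largest to smallest: 3253, 1341, 844, 748, 551, 491, 437 bp.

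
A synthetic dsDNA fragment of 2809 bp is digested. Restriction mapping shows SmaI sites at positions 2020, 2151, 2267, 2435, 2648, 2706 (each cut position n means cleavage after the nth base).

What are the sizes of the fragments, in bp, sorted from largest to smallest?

Linear molecule, 6 cuts → 7 fragments:
  2020 − 0 = 2020 bp
  2151 − 2020 = 131 bp
  2267 − 2151 = 116 bp
  2435 − 2267 = 168 bp
  2648 − 2435 = 213 bp
  2706 − 2648 = 58 bp
  2809 − 2706 = 103 bp
Sorted largest to smallest: 2020, 213, 168, 131, 116, 103, 58 bp.

2020, 213, 168, 131, 116, 103, 58 bp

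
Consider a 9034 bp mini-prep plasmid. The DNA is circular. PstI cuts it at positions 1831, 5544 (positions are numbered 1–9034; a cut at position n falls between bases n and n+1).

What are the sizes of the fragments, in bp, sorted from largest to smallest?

Circular molecule, 2 cuts → 2 fragments:
  5544 − 1831 = 3713 bp
  wrap: 9034 − 5544 + 1831 = 5321 bp
Sorted largest to smallest: 5321, 3713 bp.

5321, 3713 bp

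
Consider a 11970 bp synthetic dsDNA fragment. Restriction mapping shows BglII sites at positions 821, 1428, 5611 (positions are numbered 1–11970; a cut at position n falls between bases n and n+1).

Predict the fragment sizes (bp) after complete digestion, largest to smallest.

6359, 4183, 821, 607 bp

Linear molecule, 3 cuts → 4 fragments:
  821 − 0 = 821 bp
  1428 − 821 = 607 bp
  5611 − 1428 = 4183 bp
  11970 − 5611 = 6359 bp
Sorted largest to smallest: 6359, 4183, 821, 607 bp.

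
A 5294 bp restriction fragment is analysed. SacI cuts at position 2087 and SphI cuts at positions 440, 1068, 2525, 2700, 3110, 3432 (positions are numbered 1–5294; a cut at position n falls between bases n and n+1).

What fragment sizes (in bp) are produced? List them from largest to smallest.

1862, 1019, 628, 440, 438, 410, 322, 175 bp

Combined cut positions (sorted): 440, 1068, 2087, 2525, 2700, 3110, 3432.
Linear molecule, 7 cuts → 8 fragments:
  440 − 0 = 440 bp
  1068 − 440 = 628 bp
  2087 − 1068 = 1019 bp
  2525 − 2087 = 438 bp
  2700 − 2525 = 175 bp
  3110 − 2700 = 410 bp
  3432 − 3110 = 322 bp
  5294 − 3432 = 1862 bp
Sorted largest to smallest: 1862, 1019, 628, 440, 438, 410, 322, 175 bp.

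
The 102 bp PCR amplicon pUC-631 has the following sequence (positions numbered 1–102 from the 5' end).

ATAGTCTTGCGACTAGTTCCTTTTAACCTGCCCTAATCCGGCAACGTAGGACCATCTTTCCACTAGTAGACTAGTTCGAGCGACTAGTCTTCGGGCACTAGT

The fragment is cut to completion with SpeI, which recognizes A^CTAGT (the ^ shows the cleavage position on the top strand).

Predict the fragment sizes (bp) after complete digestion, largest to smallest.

50, 14, 13, 12, 8, 5 bp

SpeI sites (ACTAGT) start at positions 12, 62, 70, 83, 97.
SpeI cuts after the first base of each site, so after positions 12, 62, 70, 83, 97.
Linear molecule, 5 cuts → 6 fragments:
  1–12 → 12 bp
  13–62 → 50 bp
  63–70 → 8 bp
  71–83 → 13 bp
  84–97 → 14 bp
  98–102 → 5 bp
Sorted largest to smallest: 50, 14, 13, 12, 8, 5 bp.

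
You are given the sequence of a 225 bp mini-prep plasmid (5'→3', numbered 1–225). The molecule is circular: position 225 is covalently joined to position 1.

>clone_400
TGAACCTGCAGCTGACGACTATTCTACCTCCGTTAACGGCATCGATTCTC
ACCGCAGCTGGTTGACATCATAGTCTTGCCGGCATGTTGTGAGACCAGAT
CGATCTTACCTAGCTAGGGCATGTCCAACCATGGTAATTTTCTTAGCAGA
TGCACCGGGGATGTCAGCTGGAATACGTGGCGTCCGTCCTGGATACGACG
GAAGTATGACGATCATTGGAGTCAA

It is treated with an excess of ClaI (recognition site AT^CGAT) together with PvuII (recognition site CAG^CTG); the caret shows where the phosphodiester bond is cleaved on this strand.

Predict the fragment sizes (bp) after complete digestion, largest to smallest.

69, 67, 43, 31, 15 bp

ClaI sites (ATCGAT) start at positions 41, 99.
ClaI cuts after base 2 of each site, so after positions 42, 100.
PvuII sites (CAGCTG) start at positions 9, 55, 165.
PvuII cuts after base 3 of each site, so after positions 11, 57, 167.
Combined cut positions: 11, 42, 57, 100, 167.
Circular molecule, 5 cuts → 5 fragments:
  12–42 → 31 bp
  43–57 → 15 bp
  58–100 → 43 bp
  101–167 → 67 bp
  168–225 then 1–11 → 58 + 11 = 69 bp
Sorted largest to smallest: 69, 67, 43, 31, 15 bp.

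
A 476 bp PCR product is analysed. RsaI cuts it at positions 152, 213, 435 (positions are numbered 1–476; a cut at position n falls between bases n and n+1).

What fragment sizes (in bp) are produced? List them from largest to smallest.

Linear molecule, 3 cuts → 4 fragments:
  152 − 0 = 152 bp
  213 − 152 = 61 bp
  435 − 213 = 222 bp
  476 − 435 = 41 bp
Sorted largest to smallest: 222, 152, 61, 41 bp.

222, 152, 61, 41 bp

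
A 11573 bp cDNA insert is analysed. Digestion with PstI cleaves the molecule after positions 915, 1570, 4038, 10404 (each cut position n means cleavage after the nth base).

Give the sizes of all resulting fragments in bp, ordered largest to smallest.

6366, 2468, 1169, 915, 655 bp

Linear molecule, 4 cuts → 5 fragments:
  915 − 0 = 915 bp
  1570 − 915 = 655 bp
  4038 − 1570 = 2468 bp
  10404 − 4038 = 6366 bp
  11573 − 10404 = 1169 bp
Sorted largest to smallest: 6366, 2468, 1169, 915, 655 bp.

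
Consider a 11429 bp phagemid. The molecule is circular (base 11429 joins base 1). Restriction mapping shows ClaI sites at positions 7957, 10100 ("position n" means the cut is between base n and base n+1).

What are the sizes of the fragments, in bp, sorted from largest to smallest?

9286, 2143 bp

Circular molecule, 2 cuts → 2 fragments:
  10100 − 7957 = 2143 bp
  wrap: 11429 − 10100 + 7957 = 9286 bp
Sorted largest to smallest: 9286, 2143 bp.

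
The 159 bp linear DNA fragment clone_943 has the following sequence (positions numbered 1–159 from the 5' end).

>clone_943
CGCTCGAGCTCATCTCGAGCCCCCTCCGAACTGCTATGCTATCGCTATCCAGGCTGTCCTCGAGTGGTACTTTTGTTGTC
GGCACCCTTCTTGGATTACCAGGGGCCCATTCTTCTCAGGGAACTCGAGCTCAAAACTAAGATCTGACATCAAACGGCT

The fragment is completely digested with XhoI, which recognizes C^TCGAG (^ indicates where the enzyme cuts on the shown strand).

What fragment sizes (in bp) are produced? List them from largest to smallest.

65, 45, 35, 11, 3 bp

XhoI sites (CTCGAG) start at positions 3, 14, 59, 124.
XhoI cuts after the first base of each site, so after positions 3, 14, 59, 124.
Linear molecule, 4 cuts → 5 fragments:
  1–3 → 3 bp
  4–14 → 11 bp
  15–59 → 45 bp
  60–124 → 65 bp
  125–159 → 35 bp
Sorted largest to smallest: 65, 45, 35, 11, 3 bp.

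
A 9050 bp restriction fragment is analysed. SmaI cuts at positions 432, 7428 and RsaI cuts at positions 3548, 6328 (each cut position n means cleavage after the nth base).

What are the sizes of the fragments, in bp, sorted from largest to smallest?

Combined cut positions (sorted): 432, 3548, 6328, 7428.
Linear molecule, 4 cuts → 5 fragments:
  432 − 0 = 432 bp
  3548 − 432 = 3116 bp
  6328 − 3548 = 2780 bp
  7428 − 6328 = 1100 bp
  9050 − 7428 = 1622 bp
Sorted largest to smallest: 3116, 2780, 1622, 1100, 432 bp.

3116, 2780, 1622, 1100, 432 bp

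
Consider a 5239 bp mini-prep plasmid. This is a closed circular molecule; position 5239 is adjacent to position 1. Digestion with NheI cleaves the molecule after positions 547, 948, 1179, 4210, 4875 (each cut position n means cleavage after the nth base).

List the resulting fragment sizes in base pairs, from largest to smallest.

Circular molecule, 5 cuts → 5 fragments:
  948 − 547 = 401 bp
  1179 − 948 = 231 bp
  4210 − 1179 = 3031 bp
  4875 − 4210 = 665 bp
  wrap: 5239 − 4875 + 547 = 911 bp
Sorted largest to smallest: 3031, 911, 665, 401, 231 bp.

3031, 911, 665, 401, 231 bp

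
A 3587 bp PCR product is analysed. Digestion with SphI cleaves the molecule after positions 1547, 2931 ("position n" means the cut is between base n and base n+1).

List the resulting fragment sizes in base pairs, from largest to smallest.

Linear molecule, 2 cuts → 3 fragments:
  1547 − 0 = 1547 bp
  2931 − 1547 = 1384 bp
  3587 − 2931 = 656 bp
Sorted largest to smallest: 1547, 1384, 656 bp.

1547, 1384, 656 bp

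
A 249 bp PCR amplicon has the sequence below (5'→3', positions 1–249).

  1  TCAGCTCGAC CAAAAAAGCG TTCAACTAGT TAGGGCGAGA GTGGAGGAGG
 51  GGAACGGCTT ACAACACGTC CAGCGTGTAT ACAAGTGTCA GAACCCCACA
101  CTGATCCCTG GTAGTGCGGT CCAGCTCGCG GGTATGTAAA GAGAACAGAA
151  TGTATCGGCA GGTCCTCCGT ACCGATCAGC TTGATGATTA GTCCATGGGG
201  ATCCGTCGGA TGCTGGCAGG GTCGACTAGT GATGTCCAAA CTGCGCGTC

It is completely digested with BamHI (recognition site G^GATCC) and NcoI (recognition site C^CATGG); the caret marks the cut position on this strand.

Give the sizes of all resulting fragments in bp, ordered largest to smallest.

The BamHI site (GGATCC) starts at position 199.
BamHI cuts after the first base of each site, so after position 199.
The NcoI site (CCATGG) starts at position 193.
NcoI cuts after the first base of each site, so after position 193.
Combined cut positions: 193, 199.
Linear molecule, 2 cuts → 3 fragments:
  1–193 → 193 bp
  194–199 → 6 bp
  200–249 → 50 bp
Sorted largest to smallest: 193, 50, 6 bp.

193, 50, 6 bp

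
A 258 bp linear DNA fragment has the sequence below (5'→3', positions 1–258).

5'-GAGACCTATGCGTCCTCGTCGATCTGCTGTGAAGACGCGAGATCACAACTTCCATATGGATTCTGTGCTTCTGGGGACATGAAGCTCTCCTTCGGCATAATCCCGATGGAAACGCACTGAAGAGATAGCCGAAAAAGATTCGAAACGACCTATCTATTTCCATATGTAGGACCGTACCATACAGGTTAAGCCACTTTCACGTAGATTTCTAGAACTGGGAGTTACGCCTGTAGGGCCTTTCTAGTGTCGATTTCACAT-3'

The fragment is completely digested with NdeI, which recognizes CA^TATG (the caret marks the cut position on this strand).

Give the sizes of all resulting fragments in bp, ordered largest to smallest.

NdeI sites (CATATG) start at positions 53, 161.
NdeI cuts after base 2 of each site, so after positions 54, 162.
Linear molecule, 2 cuts → 3 fragments:
  1–54 → 54 bp
  55–162 → 108 bp
  163–258 → 96 bp
Sorted largest to smallest: 108, 96, 54 bp.

108, 96, 54 bp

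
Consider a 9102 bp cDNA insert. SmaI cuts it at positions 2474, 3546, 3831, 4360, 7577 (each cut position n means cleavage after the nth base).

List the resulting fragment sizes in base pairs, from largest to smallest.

3217, 2474, 1525, 1072, 529, 285 bp

Linear molecule, 5 cuts → 6 fragments:
  2474 − 0 = 2474 bp
  3546 − 2474 = 1072 bp
  3831 − 3546 = 285 bp
  4360 − 3831 = 529 bp
  7577 − 4360 = 3217 bp
  9102 − 7577 = 1525 bp
Sorted largest to smallest: 3217, 2474, 1525, 1072, 529, 285 bp.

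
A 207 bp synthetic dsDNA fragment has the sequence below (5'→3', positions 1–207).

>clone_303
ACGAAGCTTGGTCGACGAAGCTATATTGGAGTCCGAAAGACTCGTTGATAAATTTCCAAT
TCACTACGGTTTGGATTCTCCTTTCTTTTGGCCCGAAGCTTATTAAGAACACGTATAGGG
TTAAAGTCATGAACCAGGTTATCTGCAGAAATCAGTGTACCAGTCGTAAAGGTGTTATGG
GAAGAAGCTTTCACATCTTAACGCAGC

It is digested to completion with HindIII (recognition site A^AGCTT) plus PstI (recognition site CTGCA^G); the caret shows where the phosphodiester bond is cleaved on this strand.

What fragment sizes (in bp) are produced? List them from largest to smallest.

92, 51, 38, 22, 4 bp

HindIII sites (AAGCTT) start at positions 4, 96, 185.
HindIII cuts after the first base of each site, so after positions 4, 96, 185.
The PstI site (CTGCAG) starts at position 143.
PstI cuts after base 5 of each site (before the last base), so after position 147.
Combined cut positions: 4, 96, 147, 185.
Linear molecule, 4 cuts → 5 fragments:
  1–4 → 4 bp
  5–96 → 92 bp
  97–147 → 51 bp
  148–185 → 38 bp
  186–207 → 22 bp
Sorted largest to smallest: 92, 51, 38, 22, 4 bp.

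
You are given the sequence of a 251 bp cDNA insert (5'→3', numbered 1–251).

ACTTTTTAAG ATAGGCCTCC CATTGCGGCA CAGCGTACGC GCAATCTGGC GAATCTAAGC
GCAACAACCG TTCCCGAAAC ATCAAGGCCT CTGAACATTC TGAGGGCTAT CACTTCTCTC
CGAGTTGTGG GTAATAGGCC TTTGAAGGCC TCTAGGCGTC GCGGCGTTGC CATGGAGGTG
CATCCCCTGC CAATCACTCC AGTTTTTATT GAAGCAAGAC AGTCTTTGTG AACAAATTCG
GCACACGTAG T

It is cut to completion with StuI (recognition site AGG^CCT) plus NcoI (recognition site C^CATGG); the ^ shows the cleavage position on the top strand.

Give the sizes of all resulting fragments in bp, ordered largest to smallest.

StuI sites (AGGCCT) start at positions 13, 85, 136, 146.
StuI cuts after base 3 of each site, so after positions 15, 87, 138, 148.
The NcoI site (CCATGG) starts at position 170.
NcoI cuts after the first base of each site, so after position 170.
Combined cut positions: 15, 87, 138, 148, 170.
Linear molecule, 5 cuts → 6 fragments:
  1–15 → 15 bp
  16–87 → 72 bp
  88–138 → 51 bp
  139–148 → 10 bp
  149–170 → 22 bp
  171–251 → 81 bp
Sorted largest to smallest: 81, 72, 51, 22, 15, 10 bp.

81, 72, 51, 22, 15, 10 bp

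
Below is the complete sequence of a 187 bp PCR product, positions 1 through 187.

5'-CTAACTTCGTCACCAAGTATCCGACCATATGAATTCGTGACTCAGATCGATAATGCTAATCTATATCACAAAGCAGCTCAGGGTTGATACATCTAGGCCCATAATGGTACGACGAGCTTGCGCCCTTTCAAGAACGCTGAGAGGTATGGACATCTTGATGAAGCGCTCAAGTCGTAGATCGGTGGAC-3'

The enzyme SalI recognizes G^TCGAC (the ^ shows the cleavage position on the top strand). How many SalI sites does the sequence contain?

No occurrence of GTCGAC is present in the sequence.
SalI does not cut: 0 sites.

0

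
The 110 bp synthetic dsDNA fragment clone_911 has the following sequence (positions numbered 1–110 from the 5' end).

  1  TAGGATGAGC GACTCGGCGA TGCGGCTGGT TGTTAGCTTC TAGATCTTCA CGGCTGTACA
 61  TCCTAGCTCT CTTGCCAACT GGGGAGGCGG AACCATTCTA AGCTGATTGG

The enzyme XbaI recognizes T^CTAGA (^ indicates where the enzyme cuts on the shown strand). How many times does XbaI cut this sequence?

TCTAGA occurs starting at position 39.
XbaI cuts at 1 site.

1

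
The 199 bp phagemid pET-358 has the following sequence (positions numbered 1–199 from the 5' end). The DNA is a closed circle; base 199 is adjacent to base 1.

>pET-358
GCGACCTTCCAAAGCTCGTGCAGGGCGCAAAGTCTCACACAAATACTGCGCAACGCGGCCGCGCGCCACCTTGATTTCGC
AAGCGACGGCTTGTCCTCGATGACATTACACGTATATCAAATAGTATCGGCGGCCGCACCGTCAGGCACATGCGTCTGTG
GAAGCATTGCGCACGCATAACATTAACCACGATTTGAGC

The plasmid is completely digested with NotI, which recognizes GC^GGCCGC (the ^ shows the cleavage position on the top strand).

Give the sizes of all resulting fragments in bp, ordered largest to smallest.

124, 75 bp

NotI sites (GCGGCCGC) start at positions 55, 130.
NotI cuts after base 2 of each site, so after positions 56, 131.
Circular molecule, 2 cuts → 2 fragments:
  57–131 → 75 bp
  132–199 then 1–56 → 68 + 56 = 124 bp
Sorted largest to smallest: 124, 75 bp.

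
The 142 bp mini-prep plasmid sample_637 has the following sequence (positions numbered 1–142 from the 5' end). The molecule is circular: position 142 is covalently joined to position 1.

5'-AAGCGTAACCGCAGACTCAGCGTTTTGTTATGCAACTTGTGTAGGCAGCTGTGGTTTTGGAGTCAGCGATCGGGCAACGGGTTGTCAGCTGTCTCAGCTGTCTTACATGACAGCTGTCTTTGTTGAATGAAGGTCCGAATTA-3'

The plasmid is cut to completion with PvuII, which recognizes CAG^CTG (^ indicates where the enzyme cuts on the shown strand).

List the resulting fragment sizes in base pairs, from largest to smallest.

PvuII sites (CAGCTG) start at positions 46, 86, 95, 111.
PvuII cuts after base 3 of each site, so after positions 48, 88, 97, 113.
Circular molecule, 4 cuts → 4 fragments:
  49–88 → 40 bp
  89–97 → 9 bp
  98–113 → 16 bp
  114–142 then 1–48 → 29 + 48 = 77 bp
Sorted largest to smallest: 77, 40, 16, 9 bp.

77, 40, 16, 9 bp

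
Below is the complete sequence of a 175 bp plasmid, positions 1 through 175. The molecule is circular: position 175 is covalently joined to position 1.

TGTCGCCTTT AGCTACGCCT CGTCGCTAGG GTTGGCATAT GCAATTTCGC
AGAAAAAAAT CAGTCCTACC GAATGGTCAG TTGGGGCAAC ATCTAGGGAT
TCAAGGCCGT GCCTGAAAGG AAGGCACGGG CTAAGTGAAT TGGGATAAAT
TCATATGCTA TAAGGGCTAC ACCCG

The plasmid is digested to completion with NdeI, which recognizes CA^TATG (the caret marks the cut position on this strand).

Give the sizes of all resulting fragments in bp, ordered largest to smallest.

116, 59 bp

NdeI sites (CATATG) start at positions 36, 152.
NdeI cuts after base 2 of each site, so after positions 37, 153.
Circular molecule, 2 cuts → 2 fragments:
  38–153 → 116 bp
  154–175 then 1–37 → 22 + 37 = 59 bp
Sorted largest to smallest: 116, 59 bp.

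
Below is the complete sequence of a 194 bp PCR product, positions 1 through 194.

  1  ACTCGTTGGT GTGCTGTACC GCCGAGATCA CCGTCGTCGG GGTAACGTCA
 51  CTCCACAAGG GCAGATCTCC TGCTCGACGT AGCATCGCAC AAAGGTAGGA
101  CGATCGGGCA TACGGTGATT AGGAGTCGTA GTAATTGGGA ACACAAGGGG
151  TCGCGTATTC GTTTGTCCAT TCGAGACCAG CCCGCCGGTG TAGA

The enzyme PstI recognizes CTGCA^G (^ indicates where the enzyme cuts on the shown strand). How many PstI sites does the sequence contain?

0

No occurrence of CTGCAG is present in the sequence.
PstI does not cut: 0 sites.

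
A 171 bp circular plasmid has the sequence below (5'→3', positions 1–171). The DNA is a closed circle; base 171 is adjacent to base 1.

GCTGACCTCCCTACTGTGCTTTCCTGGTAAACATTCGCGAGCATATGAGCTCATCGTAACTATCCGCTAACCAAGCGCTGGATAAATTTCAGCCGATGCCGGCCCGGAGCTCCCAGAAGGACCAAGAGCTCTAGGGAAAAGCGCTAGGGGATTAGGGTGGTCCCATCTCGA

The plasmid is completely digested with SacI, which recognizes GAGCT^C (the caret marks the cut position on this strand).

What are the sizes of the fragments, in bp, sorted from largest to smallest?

92, 60, 19 bp

SacI sites (GAGCTC) start at positions 47, 107, 126.
SacI cuts after base 5 of each site (before the last base), so after positions 51, 111, 130.
Circular molecule, 3 cuts → 3 fragments:
  52–111 → 60 bp
  112–130 → 19 bp
  131–171 then 1–51 → 41 + 51 = 92 bp
Sorted largest to smallest: 92, 60, 19 bp.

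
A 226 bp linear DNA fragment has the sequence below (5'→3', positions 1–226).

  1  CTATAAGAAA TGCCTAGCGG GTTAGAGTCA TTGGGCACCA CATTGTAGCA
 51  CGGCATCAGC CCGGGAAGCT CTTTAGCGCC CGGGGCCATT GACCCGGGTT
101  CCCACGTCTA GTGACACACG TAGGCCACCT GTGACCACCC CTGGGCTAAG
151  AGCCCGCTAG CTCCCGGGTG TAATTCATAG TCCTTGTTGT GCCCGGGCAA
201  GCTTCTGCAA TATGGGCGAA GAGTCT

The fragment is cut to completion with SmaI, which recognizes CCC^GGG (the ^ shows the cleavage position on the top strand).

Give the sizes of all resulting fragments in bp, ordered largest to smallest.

70, 62, 32, 29, 19, 14 bp

SmaI sites (CCCGGG) start at positions 60, 79, 93, 163, 192.
SmaI cuts after base 3 of each site, so after positions 62, 81, 95, 165, 194.
Linear molecule, 5 cuts → 6 fragments:
  1–62 → 62 bp
  63–81 → 19 bp
  82–95 → 14 bp
  96–165 → 70 bp
  166–194 → 29 bp
  195–226 → 32 bp
Sorted largest to smallest: 70, 62, 32, 29, 19, 14 bp.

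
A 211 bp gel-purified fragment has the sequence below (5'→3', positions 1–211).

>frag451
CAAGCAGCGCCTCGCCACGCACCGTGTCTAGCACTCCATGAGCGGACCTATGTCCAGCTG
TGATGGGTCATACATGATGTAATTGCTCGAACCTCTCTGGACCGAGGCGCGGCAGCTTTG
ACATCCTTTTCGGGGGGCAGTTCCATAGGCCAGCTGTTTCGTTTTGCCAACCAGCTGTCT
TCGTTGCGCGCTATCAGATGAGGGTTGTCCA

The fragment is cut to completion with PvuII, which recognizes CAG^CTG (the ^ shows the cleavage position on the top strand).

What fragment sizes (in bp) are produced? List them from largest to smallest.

PvuII sites (CAGCTG) start at positions 55, 151, 172.
PvuII cuts after base 3 of each site, so after positions 57, 153, 174.
Linear molecule, 3 cuts → 4 fragments:
  1–57 → 57 bp
  58–153 → 96 bp
  154–174 → 21 bp
  175–211 → 37 bp
Sorted largest to smallest: 96, 57, 37, 21 bp.

96, 57, 37, 21 bp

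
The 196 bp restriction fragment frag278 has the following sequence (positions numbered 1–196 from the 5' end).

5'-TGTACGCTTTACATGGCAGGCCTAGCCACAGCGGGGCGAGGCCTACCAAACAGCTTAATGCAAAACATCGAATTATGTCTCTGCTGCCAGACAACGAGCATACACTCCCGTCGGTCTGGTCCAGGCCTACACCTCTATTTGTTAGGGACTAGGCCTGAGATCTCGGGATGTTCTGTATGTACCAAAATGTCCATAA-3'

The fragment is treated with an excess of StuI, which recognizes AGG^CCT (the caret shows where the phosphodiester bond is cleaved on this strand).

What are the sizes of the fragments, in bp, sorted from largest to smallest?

84, 43, 28, 21, 20 bp

StuI sites (AGGCCT) start at positions 18, 39, 123, 151.
StuI cuts after base 3 of each site, so after positions 20, 41, 125, 153.
Linear molecule, 4 cuts → 5 fragments:
  1–20 → 20 bp
  21–41 → 21 bp
  42–125 → 84 bp
  126–153 → 28 bp
  154–196 → 43 bp
Sorted largest to smallest: 84, 43, 28, 21, 20 bp.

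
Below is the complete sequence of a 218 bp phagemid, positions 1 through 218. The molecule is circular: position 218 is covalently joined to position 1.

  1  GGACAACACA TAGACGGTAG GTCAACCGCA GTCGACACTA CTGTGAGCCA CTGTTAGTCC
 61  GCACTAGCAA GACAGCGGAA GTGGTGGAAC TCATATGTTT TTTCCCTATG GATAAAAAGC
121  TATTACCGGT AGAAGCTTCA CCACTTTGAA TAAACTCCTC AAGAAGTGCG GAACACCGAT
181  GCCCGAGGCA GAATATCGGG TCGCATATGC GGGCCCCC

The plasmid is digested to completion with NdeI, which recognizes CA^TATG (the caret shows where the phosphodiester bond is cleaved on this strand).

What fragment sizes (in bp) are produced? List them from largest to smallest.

112, 106 bp

NdeI sites (CATATG) start at positions 92, 204.
NdeI cuts after base 2 of each site, so after positions 93, 205.
Circular molecule, 2 cuts → 2 fragments:
  94–205 → 112 bp
  206–218 then 1–93 → 13 + 93 = 106 bp
Sorted largest to smallest: 112, 106 bp.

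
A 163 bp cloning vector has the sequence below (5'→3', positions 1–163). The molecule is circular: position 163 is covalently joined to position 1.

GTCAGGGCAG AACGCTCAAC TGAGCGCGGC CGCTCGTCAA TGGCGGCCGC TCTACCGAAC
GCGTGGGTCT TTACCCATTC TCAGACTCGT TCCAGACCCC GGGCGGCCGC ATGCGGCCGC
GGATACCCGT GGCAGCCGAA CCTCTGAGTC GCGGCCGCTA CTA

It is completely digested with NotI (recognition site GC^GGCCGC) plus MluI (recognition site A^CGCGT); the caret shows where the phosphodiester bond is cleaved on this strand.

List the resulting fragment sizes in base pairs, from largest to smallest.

45, 38, 38, 17, 15, 10 bp

NotI sites (GCGGCCGC) start at positions 26, 43, 103, 113, 151.
NotI cuts after base 2 of each site, so after positions 27, 44, 104, 114, 152.
The MluI site (ACGCGT) starts at position 59.
MluI cuts after the first base of each site, so after position 59.
Combined cut positions: 27, 44, 59, 104, 114, 152.
Circular molecule, 6 cuts → 6 fragments:
  28–44 → 17 bp
  45–59 → 15 bp
  60–104 → 45 bp
  105–114 → 10 bp
  115–152 → 38 bp
  153–163 then 1–27 → 11 + 27 = 38 bp
Sorted largest to smallest: 45, 38, 38, 17, 15, 10 bp.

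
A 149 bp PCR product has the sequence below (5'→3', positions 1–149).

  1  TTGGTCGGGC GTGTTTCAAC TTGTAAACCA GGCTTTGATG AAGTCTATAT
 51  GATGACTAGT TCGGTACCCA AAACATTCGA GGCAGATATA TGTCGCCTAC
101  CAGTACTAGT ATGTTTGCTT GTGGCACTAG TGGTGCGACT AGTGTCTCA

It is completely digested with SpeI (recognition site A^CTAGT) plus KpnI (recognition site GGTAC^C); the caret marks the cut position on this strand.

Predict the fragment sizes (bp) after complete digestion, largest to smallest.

SpeI sites (ACTAGT) start at positions 55, 105, 126, 138.
SpeI cuts after the first base of each site, so after positions 55, 105, 126, 138.
The KpnI site (GGTACC) starts at position 63.
KpnI cuts after base 5 of each site (before the last base), so after position 67.
Combined cut positions: 55, 67, 105, 126, 138.
Linear molecule, 5 cuts → 6 fragments:
  1–55 → 55 bp
  56–67 → 12 bp
  68–105 → 38 bp
  106–126 → 21 bp
  127–138 → 12 bp
  139–149 → 11 bp
Sorted largest to smallest: 55, 38, 21, 12, 12, 11 bp.

55, 38, 21, 12, 12, 11 bp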